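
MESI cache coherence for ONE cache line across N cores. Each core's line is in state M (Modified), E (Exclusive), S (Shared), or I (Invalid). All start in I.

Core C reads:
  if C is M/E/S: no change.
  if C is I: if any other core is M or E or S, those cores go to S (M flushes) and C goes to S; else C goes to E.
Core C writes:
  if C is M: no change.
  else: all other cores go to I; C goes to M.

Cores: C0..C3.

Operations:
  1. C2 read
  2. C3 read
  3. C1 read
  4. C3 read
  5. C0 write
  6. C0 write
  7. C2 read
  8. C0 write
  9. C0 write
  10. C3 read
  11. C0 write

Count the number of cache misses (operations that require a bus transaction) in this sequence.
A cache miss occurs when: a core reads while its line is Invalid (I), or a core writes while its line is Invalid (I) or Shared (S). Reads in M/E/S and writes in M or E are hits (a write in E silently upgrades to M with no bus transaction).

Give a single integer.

Answer: 8

Derivation:
Op 1: C2 read [C2 read from I: no other sharers -> C2=E (exclusive)] -> [I,I,E,I] [MISS #1: read from I]
Op 2: C3 read [C3 read from I: others=['C2=E'] -> C3=S, others downsized to S] -> [I,I,S,S] [MISS #2: read from I]
Op 3: C1 read [C1 read from I: others=['C2=S', 'C3=S'] -> C1=S, others downsized to S] -> [I,S,S,S] [MISS #3: read from I]
Op 4: C3 read [C3 read: already in S, no change] -> [I,S,S,S] [hit: read from S]
Op 5: C0 write [C0 write: invalidate ['C1=S', 'C2=S', 'C3=S'] -> C0=M] -> [M,I,I,I] [MISS #4: write from I]
Op 6: C0 write [C0 write: already M (modified), no change] -> [M,I,I,I] [hit: write from M]
Op 7: C2 read [C2 read from I: others=['C0=M'] -> C2=S, others downsized to S] -> [S,I,S,I] [MISS #5: read from I]
Op 8: C0 write [C0 write: invalidate ['C2=S'] -> C0=M] -> [M,I,I,I] [MISS #6: write from S]
Op 9: C0 write [C0 write: already M (modified), no change] -> [M,I,I,I] [hit: write from M]
Op 10: C3 read [C3 read from I: others=['C0=M'] -> C3=S, others downsized to S] -> [S,I,I,S] [MISS #7: read from I]
Op 11: C0 write [C0 write: invalidate ['C3=S'] -> C0=M] -> [M,I,I,I] [MISS #8: write from S]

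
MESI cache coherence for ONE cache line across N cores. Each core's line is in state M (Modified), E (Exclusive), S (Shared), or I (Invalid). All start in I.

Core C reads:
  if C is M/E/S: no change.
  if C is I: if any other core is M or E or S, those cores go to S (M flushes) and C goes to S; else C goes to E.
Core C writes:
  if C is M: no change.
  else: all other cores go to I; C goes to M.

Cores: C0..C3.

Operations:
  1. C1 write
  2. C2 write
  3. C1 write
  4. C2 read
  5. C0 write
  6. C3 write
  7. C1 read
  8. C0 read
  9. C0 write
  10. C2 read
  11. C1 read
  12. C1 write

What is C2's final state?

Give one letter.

Answer: I

Derivation:
Op 1: C1 write [C1 write: invalidate none -> C1=M] -> [I,M,I,I]
Op 2: C2 write [C2 write: invalidate ['C1=M'] -> C2=M] -> [I,I,M,I]
Op 3: C1 write [C1 write: invalidate ['C2=M'] -> C1=M] -> [I,M,I,I]
Op 4: C2 read [C2 read from I: others=['C1=M'] -> C2=S, others downsized to S] -> [I,S,S,I]
Op 5: C0 write [C0 write: invalidate ['C1=S', 'C2=S'] -> C0=M] -> [M,I,I,I]
Op 6: C3 write [C3 write: invalidate ['C0=M'] -> C3=M] -> [I,I,I,M]
Op 7: C1 read [C1 read from I: others=['C3=M'] -> C1=S, others downsized to S] -> [I,S,I,S]
Op 8: C0 read [C0 read from I: others=['C1=S', 'C3=S'] -> C0=S, others downsized to S] -> [S,S,I,S]
Op 9: C0 write [C0 write: invalidate ['C1=S', 'C3=S'] -> C0=M] -> [M,I,I,I]
Op 10: C2 read [C2 read from I: others=['C0=M'] -> C2=S, others downsized to S] -> [S,I,S,I]
Op 11: C1 read [C1 read from I: others=['C0=S', 'C2=S'] -> C1=S, others downsized to S] -> [S,S,S,I]
Op 12: C1 write [C1 write: invalidate ['C0=S', 'C2=S'] -> C1=M] -> [I,M,I,I]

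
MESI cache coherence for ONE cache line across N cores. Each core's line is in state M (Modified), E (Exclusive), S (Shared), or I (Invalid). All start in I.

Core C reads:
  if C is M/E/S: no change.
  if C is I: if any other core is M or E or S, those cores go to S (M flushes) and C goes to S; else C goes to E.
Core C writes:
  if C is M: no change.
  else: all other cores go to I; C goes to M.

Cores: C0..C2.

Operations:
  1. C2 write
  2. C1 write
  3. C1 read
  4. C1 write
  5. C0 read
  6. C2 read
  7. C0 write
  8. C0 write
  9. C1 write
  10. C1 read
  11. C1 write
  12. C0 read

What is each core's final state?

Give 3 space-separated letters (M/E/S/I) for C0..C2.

Op 1: C2 write [C2 write: invalidate none -> C2=M] -> [I,I,M]
Op 2: C1 write [C1 write: invalidate ['C2=M'] -> C1=M] -> [I,M,I]
Op 3: C1 read [C1 read: already in M, no change] -> [I,M,I]
Op 4: C1 write [C1 write: already M (modified), no change] -> [I,M,I]
Op 5: C0 read [C0 read from I: others=['C1=M'] -> C0=S, others downsized to S] -> [S,S,I]
Op 6: C2 read [C2 read from I: others=['C0=S', 'C1=S'] -> C2=S, others downsized to S] -> [S,S,S]
Op 7: C0 write [C0 write: invalidate ['C1=S', 'C2=S'] -> C0=M] -> [M,I,I]
Op 8: C0 write [C0 write: already M (modified), no change] -> [M,I,I]
Op 9: C1 write [C1 write: invalidate ['C0=M'] -> C1=M] -> [I,M,I]
Op 10: C1 read [C1 read: already in M, no change] -> [I,M,I]
Op 11: C1 write [C1 write: already M (modified), no change] -> [I,M,I]
Op 12: C0 read [C0 read from I: others=['C1=M'] -> C0=S, others downsized to S] -> [S,S,I]

Answer: S S I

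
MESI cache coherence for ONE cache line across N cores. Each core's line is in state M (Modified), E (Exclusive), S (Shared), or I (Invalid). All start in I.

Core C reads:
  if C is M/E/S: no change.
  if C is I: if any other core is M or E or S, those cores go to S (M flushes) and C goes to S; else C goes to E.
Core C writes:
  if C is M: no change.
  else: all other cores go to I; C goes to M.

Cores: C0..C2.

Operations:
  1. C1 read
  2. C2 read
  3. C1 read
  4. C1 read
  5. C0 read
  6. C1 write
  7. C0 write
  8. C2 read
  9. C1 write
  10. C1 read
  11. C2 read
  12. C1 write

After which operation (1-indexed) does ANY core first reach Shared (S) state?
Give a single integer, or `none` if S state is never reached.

Op 1: C1 read [C1 read from I: no other sharers -> C1=E (exclusive)] -> [I,E,I]
Op 2: C2 read [C2 read from I: others=['C1=E'] -> C2=S, others downsized to S] -> [I,S,S]
  -> First S state at op 2; remaining ops need not be traced.

Answer: 2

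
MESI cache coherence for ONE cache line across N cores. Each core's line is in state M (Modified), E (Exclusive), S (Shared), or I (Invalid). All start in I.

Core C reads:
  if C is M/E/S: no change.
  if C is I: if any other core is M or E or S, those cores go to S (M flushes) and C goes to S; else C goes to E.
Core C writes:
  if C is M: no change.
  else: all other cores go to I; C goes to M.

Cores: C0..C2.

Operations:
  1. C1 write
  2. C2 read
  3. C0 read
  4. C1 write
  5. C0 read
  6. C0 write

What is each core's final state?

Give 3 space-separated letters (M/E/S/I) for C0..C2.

Op 1: C1 write [C1 write: invalidate none -> C1=M] -> [I,M,I]
Op 2: C2 read [C2 read from I: others=['C1=M'] -> C2=S, others downsized to S] -> [I,S,S]
Op 3: C0 read [C0 read from I: others=['C1=S', 'C2=S'] -> C0=S, others downsized to S] -> [S,S,S]
Op 4: C1 write [C1 write: invalidate ['C0=S', 'C2=S'] -> C1=M] -> [I,M,I]
Op 5: C0 read [C0 read from I: others=['C1=M'] -> C0=S, others downsized to S] -> [S,S,I]
Op 6: C0 write [C0 write: invalidate ['C1=S'] -> C0=M] -> [M,I,I]

Answer: M I I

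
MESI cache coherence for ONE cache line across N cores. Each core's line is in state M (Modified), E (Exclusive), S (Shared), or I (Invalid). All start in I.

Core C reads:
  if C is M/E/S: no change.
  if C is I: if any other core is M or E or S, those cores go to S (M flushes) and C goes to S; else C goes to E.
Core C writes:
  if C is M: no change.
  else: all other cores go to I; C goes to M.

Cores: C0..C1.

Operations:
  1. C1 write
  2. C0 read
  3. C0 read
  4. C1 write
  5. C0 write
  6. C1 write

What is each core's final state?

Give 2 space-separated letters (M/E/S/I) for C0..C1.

Op 1: C1 write [C1 write: invalidate none -> C1=M] -> [I,M]
Op 2: C0 read [C0 read from I: others=['C1=M'] -> C0=S, others downsized to S] -> [S,S]
Op 3: C0 read [C0 read: already in S, no change] -> [S,S]
Op 4: C1 write [C1 write: invalidate ['C0=S'] -> C1=M] -> [I,M]
Op 5: C0 write [C0 write: invalidate ['C1=M'] -> C0=M] -> [M,I]
Op 6: C1 write [C1 write: invalidate ['C0=M'] -> C1=M] -> [I,M]

Answer: I M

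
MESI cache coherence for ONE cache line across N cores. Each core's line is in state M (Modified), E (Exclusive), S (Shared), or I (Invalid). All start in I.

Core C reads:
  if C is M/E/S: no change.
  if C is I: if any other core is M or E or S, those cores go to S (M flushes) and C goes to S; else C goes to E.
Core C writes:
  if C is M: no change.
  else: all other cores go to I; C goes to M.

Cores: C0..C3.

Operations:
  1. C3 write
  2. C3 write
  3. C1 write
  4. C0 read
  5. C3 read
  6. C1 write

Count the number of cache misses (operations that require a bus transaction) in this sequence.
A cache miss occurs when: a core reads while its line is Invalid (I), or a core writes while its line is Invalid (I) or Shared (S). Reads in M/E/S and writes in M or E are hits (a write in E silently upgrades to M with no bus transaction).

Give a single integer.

Answer: 5

Derivation:
Op 1: C3 write [C3 write: invalidate none -> C3=M] -> [I,I,I,M] [MISS #1: write from I]
Op 2: C3 write [C3 write: already M (modified), no change] -> [I,I,I,M] [hit: write from M]
Op 3: C1 write [C1 write: invalidate ['C3=M'] -> C1=M] -> [I,M,I,I] [MISS #2: write from I]
Op 4: C0 read [C0 read from I: others=['C1=M'] -> C0=S, others downsized to S] -> [S,S,I,I] [MISS #3: read from I]
Op 5: C3 read [C3 read from I: others=['C0=S', 'C1=S'] -> C3=S, others downsized to S] -> [S,S,I,S] [MISS #4: read from I]
Op 6: C1 write [C1 write: invalidate ['C0=S', 'C3=S'] -> C1=M] -> [I,M,I,I] [MISS #5: write from S]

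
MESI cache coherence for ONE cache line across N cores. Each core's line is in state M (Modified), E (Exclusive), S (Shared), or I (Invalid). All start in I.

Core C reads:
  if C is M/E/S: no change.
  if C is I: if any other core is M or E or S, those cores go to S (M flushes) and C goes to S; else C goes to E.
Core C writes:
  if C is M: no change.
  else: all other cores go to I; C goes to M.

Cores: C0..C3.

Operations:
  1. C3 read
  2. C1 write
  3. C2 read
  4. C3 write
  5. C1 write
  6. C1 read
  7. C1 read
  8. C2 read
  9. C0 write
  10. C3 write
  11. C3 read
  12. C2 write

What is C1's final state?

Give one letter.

Op 1: C3 read [C3 read from I: no other sharers -> C3=E (exclusive)] -> [I,I,I,E]
Op 2: C1 write [C1 write: invalidate ['C3=E'] -> C1=M] -> [I,M,I,I]
Op 3: C2 read [C2 read from I: others=['C1=M'] -> C2=S, others downsized to S] -> [I,S,S,I]
Op 4: C3 write [C3 write: invalidate ['C1=S', 'C2=S'] -> C3=M] -> [I,I,I,M]
Op 5: C1 write [C1 write: invalidate ['C3=M'] -> C1=M] -> [I,M,I,I]
Op 6: C1 read [C1 read: already in M, no change] -> [I,M,I,I]
Op 7: C1 read [C1 read: already in M, no change] -> [I,M,I,I]
Op 8: C2 read [C2 read from I: others=['C1=M'] -> C2=S, others downsized to S] -> [I,S,S,I]
Op 9: C0 write [C0 write: invalidate ['C1=S', 'C2=S'] -> C0=M] -> [M,I,I,I]
Op 10: C3 write [C3 write: invalidate ['C0=M'] -> C3=M] -> [I,I,I,M]
Op 11: C3 read [C3 read: already in M, no change] -> [I,I,I,M]
Op 12: C2 write [C2 write: invalidate ['C3=M'] -> C2=M] -> [I,I,M,I]

Answer: I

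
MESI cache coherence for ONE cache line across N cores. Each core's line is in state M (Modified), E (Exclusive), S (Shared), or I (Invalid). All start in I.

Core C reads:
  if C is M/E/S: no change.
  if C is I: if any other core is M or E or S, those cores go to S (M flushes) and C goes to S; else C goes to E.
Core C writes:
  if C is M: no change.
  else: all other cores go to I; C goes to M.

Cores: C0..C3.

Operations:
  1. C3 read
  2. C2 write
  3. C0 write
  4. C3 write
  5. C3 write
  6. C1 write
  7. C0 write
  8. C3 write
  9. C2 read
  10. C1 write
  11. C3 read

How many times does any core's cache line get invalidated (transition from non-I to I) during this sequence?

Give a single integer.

Answer: 8

Derivation:
Op 1: C3 read [C3 read from I: no other sharers -> C3=E (exclusive)] -> [I,I,I,E] (invalidations this op: 0; running total: 0)
Op 2: C2 write [C2 write: invalidate ['C3=E'] -> C2=M] -> [I,I,M,I] (invalidations this op: 1; running total: 1)
Op 3: C0 write [C0 write: invalidate ['C2=M'] -> C0=M] -> [M,I,I,I] (invalidations this op: 1; running total: 2)
Op 4: C3 write [C3 write: invalidate ['C0=M'] -> C3=M] -> [I,I,I,M] (invalidations this op: 1; running total: 3)
Op 5: C3 write [C3 write: already M (modified), no change] -> [I,I,I,M] (invalidations this op: 0; running total: 3)
Op 6: C1 write [C1 write: invalidate ['C3=M'] -> C1=M] -> [I,M,I,I] (invalidations this op: 1; running total: 4)
Op 7: C0 write [C0 write: invalidate ['C1=M'] -> C0=M] -> [M,I,I,I] (invalidations this op: 1; running total: 5)
Op 8: C3 write [C3 write: invalidate ['C0=M'] -> C3=M] -> [I,I,I,M] (invalidations this op: 1; running total: 6)
Op 9: C2 read [C2 read from I: others=['C3=M'] -> C2=S, others downsized to S] -> [I,I,S,S] (invalidations this op: 0; running total: 6)
Op 10: C1 write [C1 write: invalidate ['C2=S', 'C3=S'] -> C1=M] -> [I,M,I,I] (invalidations this op: 2; running total: 8)
Op 11: C3 read [C3 read from I: others=['C1=M'] -> C3=S, others downsized to S] -> [I,S,I,S] (invalidations this op: 0; running total: 8)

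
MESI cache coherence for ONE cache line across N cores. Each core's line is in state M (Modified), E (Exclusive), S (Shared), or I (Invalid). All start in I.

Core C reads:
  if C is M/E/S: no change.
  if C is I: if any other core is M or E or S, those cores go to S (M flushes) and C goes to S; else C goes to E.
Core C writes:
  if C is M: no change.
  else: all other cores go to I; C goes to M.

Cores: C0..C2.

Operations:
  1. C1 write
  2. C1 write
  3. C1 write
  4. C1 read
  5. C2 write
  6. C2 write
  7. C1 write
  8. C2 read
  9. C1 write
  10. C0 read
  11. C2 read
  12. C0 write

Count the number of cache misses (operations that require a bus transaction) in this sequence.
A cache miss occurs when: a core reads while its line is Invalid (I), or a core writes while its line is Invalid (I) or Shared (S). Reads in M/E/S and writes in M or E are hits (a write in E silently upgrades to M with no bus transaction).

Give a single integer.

Op 1: C1 write [C1 write: invalidate none -> C1=M] -> [I,M,I] [MISS #1: write from I]
Op 2: C1 write [C1 write: already M (modified), no change] -> [I,M,I] [hit: write from M]
Op 3: C1 write [C1 write: already M (modified), no change] -> [I,M,I] [hit: write from M]
Op 4: C1 read [C1 read: already in M, no change] -> [I,M,I] [hit: read from M]
Op 5: C2 write [C2 write: invalidate ['C1=M'] -> C2=M] -> [I,I,M] [MISS #2: write from I]
Op 6: C2 write [C2 write: already M (modified), no change] -> [I,I,M] [hit: write from M]
Op 7: C1 write [C1 write: invalidate ['C2=M'] -> C1=M] -> [I,M,I] [MISS #3: write from I]
Op 8: C2 read [C2 read from I: others=['C1=M'] -> C2=S, others downsized to S] -> [I,S,S] [MISS #4: read from I]
Op 9: C1 write [C1 write: invalidate ['C2=S'] -> C1=M] -> [I,M,I] [MISS #5: write from S]
Op 10: C0 read [C0 read from I: others=['C1=M'] -> C0=S, others downsized to S] -> [S,S,I] [MISS #6: read from I]
Op 11: C2 read [C2 read from I: others=['C0=S', 'C1=S'] -> C2=S, others downsized to S] -> [S,S,S] [MISS #7: read from I]
Op 12: C0 write [C0 write: invalidate ['C1=S', 'C2=S'] -> C0=M] -> [M,I,I] [MISS #8: write from S]

Answer: 8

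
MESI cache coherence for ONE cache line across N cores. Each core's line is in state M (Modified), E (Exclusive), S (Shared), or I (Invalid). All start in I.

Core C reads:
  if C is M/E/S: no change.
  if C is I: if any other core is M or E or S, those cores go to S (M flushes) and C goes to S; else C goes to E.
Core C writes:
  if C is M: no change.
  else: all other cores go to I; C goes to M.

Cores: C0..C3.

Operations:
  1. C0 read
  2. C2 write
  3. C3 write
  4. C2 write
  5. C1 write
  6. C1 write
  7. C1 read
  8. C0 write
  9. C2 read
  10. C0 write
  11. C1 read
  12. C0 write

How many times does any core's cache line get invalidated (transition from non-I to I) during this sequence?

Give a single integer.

Answer: 7

Derivation:
Op 1: C0 read [C0 read from I: no other sharers -> C0=E (exclusive)] -> [E,I,I,I] (invalidations this op: 0; running total: 0)
Op 2: C2 write [C2 write: invalidate ['C0=E'] -> C2=M] -> [I,I,M,I] (invalidations this op: 1; running total: 1)
Op 3: C3 write [C3 write: invalidate ['C2=M'] -> C3=M] -> [I,I,I,M] (invalidations this op: 1; running total: 2)
Op 4: C2 write [C2 write: invalidate ['C3=M'] -> C2=M] -> [I,I,M,I] (invalidations this op: 1; running total: 3)
Op 5: C1 write [C1 write: invalidate ['C2=M'] -> C1=M] -> [I,M,I,I] (invalidations this op: 1; running total: 4)
Op 6: C1 write [C1 write: already M (modified), no change] -> [I,M,I,I] (invalidations this op: 0; running total: 4)
Op 7: C1 read [C1 read: already in M, no change] -> [I,M,I,I] (invalidations this op: 0; running total: 4)
Op 8: C0 write [C0 write: invalidate ['C1=M'] -> C0=M] -> [M,I,I,I] (invalidations this op: 1; running total: 5)
Op 9: C2 read [C2 read from I: others=['C0=M'] -> C2=S, others downsized to S] -> [S,I,S,I] (invalidations this op: 0; running total: 5)
Op 10: C0 write [C0 write: invalidate ['C2=S'] -> C0=M] -> [M,I,I,I] (invalidations this op: 1; running total: 6)
Op 11: C1 read [C1 read from I: others=['C0=M'] -> C1=S, others downsized to S] -> [S,S,I,I] (invalidations this op: 0; running total: 6)
Op 12: C0 write [C0 write: invalidate ['C1=S'] -> C0=M] -> [M,I,I,I] (invalidations this op: 1; running total: 7)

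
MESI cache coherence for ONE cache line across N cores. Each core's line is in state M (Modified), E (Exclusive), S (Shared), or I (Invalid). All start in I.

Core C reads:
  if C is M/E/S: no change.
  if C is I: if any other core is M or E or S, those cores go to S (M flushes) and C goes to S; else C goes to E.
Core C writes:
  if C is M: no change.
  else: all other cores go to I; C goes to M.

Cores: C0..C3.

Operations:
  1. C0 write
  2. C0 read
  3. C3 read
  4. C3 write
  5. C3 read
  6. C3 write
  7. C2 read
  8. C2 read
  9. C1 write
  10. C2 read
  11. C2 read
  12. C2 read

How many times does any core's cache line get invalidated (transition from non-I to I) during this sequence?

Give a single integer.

Answer: 3

Derivation:
Op 1: C0 write [C0 write: invalidate none -> C0=M] -> [M,I,I,I] (invalidations this op: 0; running total: 0)
Op 2: C0 read [C0 read: already in M, no change] -> [M,I,I,I] (invalidations this op: 0; running total: 0)
Op 3: C3 read [C3 read from I: others=['C0=M'] -> C3=S, others downsized to S] -> [S,I,I,S] (invalidations this op: 0; running total: 0)
Op 4: C3 write [C3 write: invalidate ['C0=S'] -> C3=M] -> [I,I,I,M] (invalidations this op: 1; running total: 1)
Op 5: C3 read [C3 read: already in M, no change] -> [I,I,I,M] (invalidations this op: 0; running total: 1)
Op 6: C3 write [C3 write: already M (modified), no change] -> [I,I,I,M] (invalidations this op: 0; running total: 1)
Op 7: C2 read [C2 read from I: others=['C3=M'] -> C2=S, others downsized to S] -> [I,I,S,S] (invalidations this op: 0; running total: 1)
Op 8: C2 read [C2 read: already in S, no change] -> [I,I,S,S] (invalidations this op: 0; running total: 1)
Op 9: C1 write [C1 write: invalidate ['C2=S', 'C3=S'] -> C1=M] -> [I,M,I,I] (invalidations this op: 2; running total: 3)
Op 10: C2 read [C2 read from I: others=['C1=M'] -> C2=S, others downsized to S] -> [I,S,S,I] (invalidations this op: 0; running total: 3)
Op 11: C2 read [C2 read: already in S, no change] -> [I,S,S,I] (invalidations this op: 0; running total: 3)
Op 12: C2 read [C2 read: already in S, no change] -> [I,S,S,I] (invalidations this op: 0; running total: 3)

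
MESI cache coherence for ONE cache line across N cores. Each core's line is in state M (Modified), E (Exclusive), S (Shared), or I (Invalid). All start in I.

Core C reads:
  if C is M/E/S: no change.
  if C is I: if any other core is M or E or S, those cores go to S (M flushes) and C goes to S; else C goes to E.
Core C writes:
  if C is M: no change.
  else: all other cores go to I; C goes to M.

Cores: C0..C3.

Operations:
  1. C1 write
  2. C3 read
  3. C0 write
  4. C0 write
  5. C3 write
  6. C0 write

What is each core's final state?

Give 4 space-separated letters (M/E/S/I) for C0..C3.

Op 1: C1 write [C1 write: invalidate none -> C1=M] -> [I,M,I,I]
Op 2: C3 read [C3 read from I: others=['C1=M'] -> C3=S, others downsized to S] -> [I,S,I,S]
Op 3: C0 write [C0 write: invalidate ['C1=S', 'C3=S'] -> C0=M] -> [M,I,I,I]
Op 4: C0 write [C0 write: already M (modified), no change] -> [M,I,I,I]
Op 5: C3 write [C3 write: invalidate ['C0=M'] -> C3=M] -> [I,I,I,M]
Op 6: C0 write [C0 write: invalidate ['C3=M'] -> C0=M] -> [M,I,I,I]

Answer: M I I I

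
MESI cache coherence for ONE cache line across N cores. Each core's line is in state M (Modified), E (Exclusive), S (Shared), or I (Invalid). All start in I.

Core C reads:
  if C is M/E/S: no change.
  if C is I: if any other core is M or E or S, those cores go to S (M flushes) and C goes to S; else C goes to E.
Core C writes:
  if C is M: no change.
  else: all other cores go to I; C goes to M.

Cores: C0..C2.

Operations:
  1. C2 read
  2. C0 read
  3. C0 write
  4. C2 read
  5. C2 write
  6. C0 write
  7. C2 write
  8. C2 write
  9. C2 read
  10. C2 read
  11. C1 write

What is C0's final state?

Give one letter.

Answer: I

Derivation:
Op 1: C2 read [C2 read from I: no other sharers -> C2=E (exclusive)] -> [I,I,E]
Op 2: C0 read [C0 read from I: others=['C2=E'] -> C0=S, others downsized to S] -> [S,I,S]
Op 3: C0 write [C0 write: invalidate ['C2=S'] -> C0=M] -> [M,I,I]
Op 4: C2 read [C2 read from I: others=['C0=M'] -> C2=S, others downsized to S] -> [S,I,S]
Op 5: C2 write [C2 write: invalidate ['C0=S'] -> C2=M] -> [I,I,M]
Op 6: C0 write [C0 write: invalidate ['C2=M'] -> C0=M] -> [M,I,I]
Op 7: C2 write [C2 write: invalidate ['C0=M'] -> C2=M] -> [I,I,M]
Op 8: C2 write [C2 write: already M (modified), no change] -> [I,I,M]
Op 9: C2 read [C2 read: already in M, no change] -> [I,I,M]
Op 10: C2 read [C2 read: already in M, no change] -> [I,I,M]
Op 11: C1 write [C1 write: invalidate ['C2=M'] -> C1=M] -> [I,M,I]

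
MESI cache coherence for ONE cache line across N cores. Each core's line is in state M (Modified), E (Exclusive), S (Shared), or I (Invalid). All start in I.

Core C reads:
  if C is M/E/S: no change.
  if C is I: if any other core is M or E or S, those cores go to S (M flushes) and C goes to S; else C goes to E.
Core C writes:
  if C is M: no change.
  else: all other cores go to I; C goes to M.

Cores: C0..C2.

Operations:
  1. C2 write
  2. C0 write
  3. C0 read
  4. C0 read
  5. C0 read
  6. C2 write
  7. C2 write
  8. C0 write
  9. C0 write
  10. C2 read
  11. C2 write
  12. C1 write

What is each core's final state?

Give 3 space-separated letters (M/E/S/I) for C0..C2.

Answer: I M I

Derivation:
Op 1: C2 write [C2 write: invalidate none -> C2=M] -> [I,I,M]
Op 2: C0 write [C0 write: invalidate ['C2=M'] -> C0=M] -> [M,I,I]
Op 3: C0 read [C0 read: already in M, no change] -> [M,I,I]
Op 4: C0 read [C0 read: already in M, no change] -> [M,I,I]
Op 5: C0 read [C0 read: already in M, no change] -> [M,I,I]
Op 6: C2 write [C2 write: invalidate ['C0=M'] -> C2=M] -> [I,I,M]
Op 7: C2 write [C2 write: already M (modified), no change] -> [I,I,M]
Op 8: C0 write [C0 write: invalidate ['C2=M'] -> C0=M] -> [M,I,I]
Op 9: C0 write [C0 write: already M (modified), no change] -> [M,I,I]
Op 10: C2 read [C2 read from I: others=['C0=M'] -> C2=S, others downsized to S] -> [S,I,S]
Op 11: C2 write [C2 write: invalidate ['C0=S'] -> C2=M] -> [I,I,M]
Op 12: C1 write [C1 write: invalidate ['C2=M'] -> C1=M] -> [I,M,I]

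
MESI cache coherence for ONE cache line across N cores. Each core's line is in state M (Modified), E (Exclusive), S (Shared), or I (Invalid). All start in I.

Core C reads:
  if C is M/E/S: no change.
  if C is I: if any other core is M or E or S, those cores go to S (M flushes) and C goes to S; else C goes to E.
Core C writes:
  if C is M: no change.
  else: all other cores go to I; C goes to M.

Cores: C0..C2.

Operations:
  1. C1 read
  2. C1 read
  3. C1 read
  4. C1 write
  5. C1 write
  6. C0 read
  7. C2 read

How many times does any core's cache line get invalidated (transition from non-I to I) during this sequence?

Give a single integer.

Answer: 0

Derivation:
Op 1: C1 read [C1 read from I: no other sharers -> C1=E (exclusive)] -> [I,E,I] (invalidations this op: 0; running total: 0)
Op 2: C1 read [C1 read: already in E, no change] -> [I,E,I] (invalidations this op: 0; running total: 0)
Op 3: C1 read [C1 read: already in E, no change] -> [I,E,I] (invalidations this op: 0; running total: 0)
Op 4: C1 write [C1 write: invalidate none -> C1=M] -> [I,M,I] (invalidations this op: 0; running total: 0)
Op 5: C1 write [C1 write: already M (modified), no change] -> [I,M,I] (invalidations this op: 0; running total: 0)
Op 6: C0 read [C0 read from I: others=['C1=M'] -> C0=S, others downsized to S] -> [S,S,I] (invalidations this op: 0; running total: 0)
Op 7: C2 read [C2 read from I: others=['C0=S', 'C1=S'] -> C2=S, others downsized to S] -> [S,S,S] (invalidations this op: 0; running total: 0)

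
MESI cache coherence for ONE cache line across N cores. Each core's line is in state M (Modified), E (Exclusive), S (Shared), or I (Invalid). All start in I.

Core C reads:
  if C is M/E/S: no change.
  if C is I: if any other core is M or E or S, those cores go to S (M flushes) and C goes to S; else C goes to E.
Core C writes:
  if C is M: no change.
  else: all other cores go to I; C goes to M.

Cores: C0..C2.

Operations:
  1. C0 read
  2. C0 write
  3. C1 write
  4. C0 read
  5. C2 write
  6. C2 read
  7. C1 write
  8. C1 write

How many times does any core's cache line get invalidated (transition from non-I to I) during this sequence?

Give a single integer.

Op 1: C0 read [C0 read from I: no other sharers -> C0=E (exclusive)] -> [E,I,I] (invalidations this op: 0; running total: 0)
Op 2: C0 write [C0 write: invalidate none -> C0=M] -> [M,I,I] (invalidations this op: 0; running total: 0)
Op 3: C1 write [C1 write: invalidate ['C0=M'] -> C1=M] -> [I,M,I] (invalidations this op: 1; running total: 1)
Op 4: C0 read [C0 read from I: others=['C1=M'] -> C0=S, others downsized to S] -> [S,S,I] (invalidations this op: 0; running total: 1)
Op 5: C2 write [C2 write: invalidate ['C0=S', 'C1=S'] -> C2=M] -> [I,I,M] (invalidations this op: 2; running total: 3)
Op 6: C2 read [C2 read: already in M, no change] -> [I,I,M] (invalidations this op: 0; running total: 3)
Op 7: C1 write [C1 write: invalidate ['C2=M'] -> C1=M] -> [I,M,I] (invalidations this op: 1; running total: 4)
Op 8: C1 write [C1 write: already M (modified), no change] -> [I,M,I] (invalidations this op: 0; running total: 4)

Answer: 4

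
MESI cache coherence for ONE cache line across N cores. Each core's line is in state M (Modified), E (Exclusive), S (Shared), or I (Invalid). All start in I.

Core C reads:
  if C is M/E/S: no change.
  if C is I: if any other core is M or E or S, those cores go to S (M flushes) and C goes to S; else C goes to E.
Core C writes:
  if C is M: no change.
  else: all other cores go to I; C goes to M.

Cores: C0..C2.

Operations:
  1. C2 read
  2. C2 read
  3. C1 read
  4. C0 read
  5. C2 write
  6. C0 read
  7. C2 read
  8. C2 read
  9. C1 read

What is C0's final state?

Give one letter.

Op 1: C2 read [C2 read from I: no other sharers -> C2=E (exclusive)] -> [I,I,E]
Op 2: C2 read [C2 read: already in E, no change] -> [I,I,E]
Op 3: C1 read [C1 read from I: others=['C2=E'] -> C1=S, others downsized to S] -> [I,S,S]
Op 4: C0 read [C0 read from I: others=['C1=S', 'C2=S'] -> C0=S, others downsized to S] -> [S,S,S]
Op 5: C2 write [C2 write: invalidate ['C0=S', 'C1=S'] -> C2=M] -> [I,I,M]
Op 6: C0 read [C0 read from I: others=['C2=M'] -> C0=S, others downsized to S] -> [S,I,S]
Op 7: C2 read [C2 read: already in S, no change] -> [S,I,S]
Op 8: C2 read [C2 read: already in S, no change] -> [S,I,S]
Op 9: C1 read [C1 read from I: others=['C0=S', 'C2=S'] -> C1=S, others downsized to S] -> [S,S,S]

Answer: S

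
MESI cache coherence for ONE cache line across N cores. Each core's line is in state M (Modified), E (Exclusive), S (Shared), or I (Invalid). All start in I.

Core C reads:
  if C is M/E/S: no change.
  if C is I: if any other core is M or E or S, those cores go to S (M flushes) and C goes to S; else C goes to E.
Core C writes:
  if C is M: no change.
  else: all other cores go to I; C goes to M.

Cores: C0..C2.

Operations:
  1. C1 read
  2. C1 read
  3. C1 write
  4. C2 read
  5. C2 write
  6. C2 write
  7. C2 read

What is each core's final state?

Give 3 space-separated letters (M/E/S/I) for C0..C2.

Op 1: C1 read [C1 read from I: no other sharers -> C1=E (exclusive)] -> [I,E,I]
Op 2: C1 read [C1 read: already in E, no change] -> [I,E,I]
Op 3: C1 write [C1 write: invalidate none -> C1=M] -> [I,M,I]
Op 4: C2 read [C2 read from I: others=['C1=M'] -> C2=S, others downsized to S] -> [I,S,S]
Op 5: C2 write [C2 write: invalidate ['C1=S'] -> C2=M] -> [I,I,M]
Op 6: C2 write [C2 write: already M (modified), no change] -> [I,I,M]
Op 7: C2 read [C2 read: already in M, no change] -> [I,I,M]

Answer: I I M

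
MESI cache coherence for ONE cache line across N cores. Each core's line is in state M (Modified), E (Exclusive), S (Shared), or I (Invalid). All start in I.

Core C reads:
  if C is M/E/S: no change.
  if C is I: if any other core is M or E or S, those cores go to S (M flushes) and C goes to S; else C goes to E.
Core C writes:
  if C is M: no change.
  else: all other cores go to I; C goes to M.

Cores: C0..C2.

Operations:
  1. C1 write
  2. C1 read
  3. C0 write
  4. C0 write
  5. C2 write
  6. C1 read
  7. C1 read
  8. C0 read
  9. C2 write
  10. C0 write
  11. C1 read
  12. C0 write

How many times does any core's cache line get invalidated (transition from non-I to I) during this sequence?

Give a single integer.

Answer: 6

Derivation:
Op 1: C1 write [C1 write: invalidate none -> C1=M] -> [I,M,I] (invalidations this op: 0; running total: 0)
Op 2: C1 read [C1 read: already in M, no change] -> [I,M,I] (invalidations this op: 0; running total: 0)
Op 3: C0 write [C0 write: invalidate ['C1=M'] -> C0=M] -> [M,I,I] (invalidations this op: 1; running total: 1)
Op 4: C0 write [C0 write: already M (modified), no change] -> [M,I,I] (invalidations this op: 0; running total: 1)
Op 5: C2 write [C2 write: invalidate ['C0=M'] -> C2=M] -> [I,I,M] (invalidations this op: 1; running total: 2)
Op 6: C1 read [C1 read from I: others=['C2=M'] -> C1=S, others downsized to S] -> [I,S,S] (invalidations this op: 0; running total: 2)
Op 7: C1 read [C1 read: already in S, no change] -> [I,S,S] (invalidations this op: 0; running total: 2)
Op 8: C0 read [C0 read from I: others=['C1=S', 'C2=S'] -> C0=S, others downsized to S] -> [S,S,S] (invalidations this op: 0; running total: 2)
Op 9: C2 write [C2 write: invalidate ['C0=S', 'C1=S'] -> C2=M] -> [I,I,M] (invalidations this op: 2; running total: 4)
Op 10: C0 write [C0 write: invalidate ['C2=M'] -> C0=M] -> [M,I,I] (invalidations this op: 1; running total: 5)
Op 11: C1 read [C1 read from I: others=['C0=M'] -> C1=S, others downsized to S] -> [S,S,I] (invalidations this op: 0; running total: 5)
Op 12: C0 write [C0 write: invalidate ['C1=S'] -> C0=M] -> [M,I,I] (invalidations this op: 1; running total: 6)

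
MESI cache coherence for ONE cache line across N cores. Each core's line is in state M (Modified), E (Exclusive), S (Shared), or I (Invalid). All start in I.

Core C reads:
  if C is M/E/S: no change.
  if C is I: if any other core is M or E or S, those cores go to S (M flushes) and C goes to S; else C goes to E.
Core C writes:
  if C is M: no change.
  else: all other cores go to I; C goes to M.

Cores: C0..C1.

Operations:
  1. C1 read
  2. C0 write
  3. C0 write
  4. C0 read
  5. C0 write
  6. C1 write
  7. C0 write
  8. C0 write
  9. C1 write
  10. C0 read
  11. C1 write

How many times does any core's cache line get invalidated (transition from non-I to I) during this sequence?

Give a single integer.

Answer: 5

Derivation:
Op 1: C1 read [C1 read from I: no other sharers -> C1=E (exclusive)] -> [I,E] (invalidations this op: 0; running total: 0)
Op 2: C0 write [C0 write: invalidate ['C1=E'] -> C0=M] -> [M,I] (invalidations this op: 1; running total: 1)
Op 3: C0 write [C0 write: already M (modified), no change] -> [M,I] (invalidations this op: 0; running total: 1)
Op 4: C0 read [C0 read: already in M, no change] -> [M,I] (invalidations this op: 0; running total: 1)
Op 5: C0 write [C0 write: already M (modified), no change] -> [M,I] (invalidations this op: 0; running total: 1)
Op 6: C1 write [C1 write: invalidate ['C0=M'] -> C1=M] -> [I,M] (invalidations this op: 1; running total: 2)
Op 7: C0 write [C0 write: invalidate ['C1=M'] -> C0=M] -> [M,I] (invalidations this op: 1; running total: 3)
Op 8: C0 write [C0 write: already M (modified), no change] -> [M,I] (invalidations this op: 0; running total: 3)
Op 9: C1 write [C1 write: invalidate ['C0=M'] -> C1=M] -> [I,M] (invalidations this op: 1; running total: 4)
Op 10: C0 read [C0 read from I: others=['C1=M'] -> C0=S, others downsized to S] -> [S,S] (invalidations this op: 0; running total: 4)
Op 11: C1 write [C1 write: invalidate ['C0=S'] -> C1=M] -> [I,M] (invalidations this op: 1; running total: 5)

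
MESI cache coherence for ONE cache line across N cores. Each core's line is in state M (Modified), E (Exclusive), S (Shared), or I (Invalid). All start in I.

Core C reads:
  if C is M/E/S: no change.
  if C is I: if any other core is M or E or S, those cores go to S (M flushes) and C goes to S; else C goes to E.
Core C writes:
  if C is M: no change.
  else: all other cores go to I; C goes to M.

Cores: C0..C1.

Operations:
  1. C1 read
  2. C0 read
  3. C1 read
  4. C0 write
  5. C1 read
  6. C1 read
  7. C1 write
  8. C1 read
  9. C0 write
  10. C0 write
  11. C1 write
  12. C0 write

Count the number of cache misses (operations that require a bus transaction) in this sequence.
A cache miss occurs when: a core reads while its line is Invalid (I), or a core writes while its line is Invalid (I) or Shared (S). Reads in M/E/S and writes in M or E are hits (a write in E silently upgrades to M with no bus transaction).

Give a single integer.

Op 1: C1 read [C1 read from I: no other sharers -> C1=E (exclusive)] -> [I,E] [MISS #1: read from I]
Op 2: C0 read [C0 read from I: others=['C1=E'] -> C0=S, others downsized to S] -> [S,S] [MISS #2: read from I]
Op 3: C1 read [C1 read: already in S, no change] -> [S,S] [hit: read from S]
Op 4: C0 write [C0 write: invalidate ['C1=S'] -> C0=M] -> [M,I] [MISS #3: write from S]
Op 5: C1 read [C1 read from I: others=['C0=M'] -> C1=S, others downsized to S] -> [S,S] [MISS #4: read from I]
Op 6: C1 read [C1 read: already in S, no change] -> [S,S] [hit: read from S]
Op 7: C1 write [C1 write: invalidate ['C0=S'] -> C1=M] -> [I,M] [MISS #5: write from S]
Op 8: C1 read [C1 read: already in M, no change] -> [I,M] [hit: read from M]
Op 9: C0 write [C0 write: invalidate ['C1=M'] -> C0=M] -> [M,I] [MISS #6: write from I]
Op 10: C0 write [C0 write: already M (modified), no change] -> [M,I] [hit: write from M]
Op 11: C1 write [C1 write: invalidate ['C0=M'] -> C1=M] -> [I,M] [MISS #7: write from I]
Op 12: C0 write [C0 write: invalidate ['C1=M'] -> C0=M] -> [M,I] [MISS #8: write from I]

Answer: 8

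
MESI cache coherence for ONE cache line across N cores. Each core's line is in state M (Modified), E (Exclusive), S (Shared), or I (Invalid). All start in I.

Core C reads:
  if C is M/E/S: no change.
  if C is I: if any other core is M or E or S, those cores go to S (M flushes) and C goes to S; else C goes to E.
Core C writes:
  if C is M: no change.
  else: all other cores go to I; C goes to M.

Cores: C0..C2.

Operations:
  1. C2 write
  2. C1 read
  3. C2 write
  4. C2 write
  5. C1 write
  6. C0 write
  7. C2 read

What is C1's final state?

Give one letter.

Answer: I

Derivation:
Op 1: C2 write [C2 write: invalidate none -> C2=M] -> [I,I,M]
Op 2: C1 read [C1 read from I: others=['C2=M'] -> C1=S, others downsized to S] -> [I,S,S]
Op 3: C2 write [C2 write: invalidate ['C1=S'] -> C2=M] -> [I,I,M]
Op 4: C2 write [C2 write: already M (modified), no change] -> [I,I,M]
Op 5: C1 write [C1 write: invalidate ['C2=M'] -> C1=M] -> [I,M,I]
Op 6: C0 write [C0 write: invalidate ['C1=M'] -> C0=M] -> [M,I,I]
Op 7: C2 read [C2 read from I: others=['C0=M'] -> C2=S, others downsized to S] -> [S,I,S]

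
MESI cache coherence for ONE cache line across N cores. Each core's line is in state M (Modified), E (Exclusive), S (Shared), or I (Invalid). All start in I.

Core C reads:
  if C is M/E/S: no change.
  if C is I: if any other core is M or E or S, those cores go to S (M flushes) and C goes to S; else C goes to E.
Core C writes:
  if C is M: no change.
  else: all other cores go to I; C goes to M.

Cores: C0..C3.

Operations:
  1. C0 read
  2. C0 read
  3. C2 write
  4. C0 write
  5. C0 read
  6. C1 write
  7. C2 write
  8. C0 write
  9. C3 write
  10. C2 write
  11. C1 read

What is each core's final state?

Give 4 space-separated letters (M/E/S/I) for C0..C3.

Op 1: C0 read [C0 read from I: no other sharers -> C0=E (exclusive)] -> [E,I,I,I]
Op 2: C0 read [C0 read: already in E, no change] -> [E,I,I,I]
Op 3: C2 write [C2 write: invalidate ['C0=E'] -> C2=M] -> [I,I,M,I]
Op 4: C0 write [C0 write: invalidate ['C2=M'] -> C0=M] -> [M,I,I,I]
Op 5: C0 read [C0 read: already in M, no change] -> [M,I,I,I]
Op 6: C1 write [C1 write: invalidate ['C0=M'] -> C1=M] -> [I,M,I,I]
Op 7: C2 write [C2 write: invalidate ['C1=M'] -> C2=M] -> [I,I,M,I]
Op 8: C0 write [C0 write: invalidate ['C2=M'] -> C0=M] -> [M,I,I,I]
Op 9: C3 write [C3 write: invalidate ['C0=M'] -> C3=M] -> [I,I,I,M]
Op 10: C2 write [C2 write: invalidate ['C3=M'] -> C2=M] -> [I,I,M,I]
Op 11: C1 read [C1 read from I: others=['C2=M'] -> C1=S, others downsized to S] -> [I,S,S,I]

Answer: I S S I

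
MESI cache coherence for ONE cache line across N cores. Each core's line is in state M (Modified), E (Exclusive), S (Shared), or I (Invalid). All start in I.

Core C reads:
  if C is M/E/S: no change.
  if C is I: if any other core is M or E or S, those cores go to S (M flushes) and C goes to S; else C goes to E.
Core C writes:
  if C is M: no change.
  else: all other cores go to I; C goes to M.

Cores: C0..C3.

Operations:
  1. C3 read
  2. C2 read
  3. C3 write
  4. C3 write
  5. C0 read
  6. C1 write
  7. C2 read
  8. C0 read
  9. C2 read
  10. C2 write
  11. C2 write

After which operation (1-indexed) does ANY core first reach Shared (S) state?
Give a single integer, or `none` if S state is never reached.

Op 1: C3 read [C3 read from I: no other sharers -> C3=E (exclusive)] -> [I,I,I,E]
Op 2: C2 read [C2 read from I: others=['C3=E'] -> C2=S, others downsized to S] -> [I,I,S,S]
  -> First S state at op 2; remaining ops need not be traced.

Answer: 2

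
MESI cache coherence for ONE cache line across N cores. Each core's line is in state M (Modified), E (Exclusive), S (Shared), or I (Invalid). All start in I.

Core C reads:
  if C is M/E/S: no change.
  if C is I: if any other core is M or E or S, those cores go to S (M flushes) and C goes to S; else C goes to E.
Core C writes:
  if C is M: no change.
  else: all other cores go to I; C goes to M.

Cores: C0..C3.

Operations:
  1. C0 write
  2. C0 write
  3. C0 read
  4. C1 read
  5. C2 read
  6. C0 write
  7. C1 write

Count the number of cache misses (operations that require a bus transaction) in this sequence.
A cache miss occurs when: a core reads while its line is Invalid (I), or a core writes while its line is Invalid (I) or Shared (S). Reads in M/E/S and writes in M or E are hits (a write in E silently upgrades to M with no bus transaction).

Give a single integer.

Op 1: C0 write [C0 write: invalidate none -> C0=M] -> [M,I,I,I] [MISS #1: write from I]
Op 2: C0 write [C0 write: already M (modified), no change] -> [M,I,I,I] [hit: write from M]
Op 3: C0 read [C0 read: already in M, no change] -> [M,I,I,I] [hit: read from M]
Op 4: C1 read [C1 read from I: others=['C0=M'] -> C1=S, others downsized to S] -> [S,S,I,I] [MISS #2: read from I]
Op 5: C2 read [C2 read from I: others=['C0=S', 'C1=S'] -> C2=S, others downsized to S] -> [S,S,S,I] [MISS #3: read from I]
Op 6: C0 write [C0 write: invalidate ['C1=S', 'C2=S'] -> C0=M] -> [M,I,I,I] [MISS #4: write from S]
Op 7: C1 write [C1 write: invalidate ['C0=M'] -> C1=M] -> [I,M,I,I] [MISS #5: write from I]

Answer: 5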